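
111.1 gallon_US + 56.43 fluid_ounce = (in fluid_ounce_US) 1.428e+04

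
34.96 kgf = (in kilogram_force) 34.96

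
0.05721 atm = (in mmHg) 43.48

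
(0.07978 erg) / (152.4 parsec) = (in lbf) 3.814e-28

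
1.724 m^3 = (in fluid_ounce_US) 5.83e+04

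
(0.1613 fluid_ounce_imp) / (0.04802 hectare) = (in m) 9.544e-09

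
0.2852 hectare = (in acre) 0.7047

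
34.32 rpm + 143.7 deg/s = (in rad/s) 6.102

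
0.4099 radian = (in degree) 23.49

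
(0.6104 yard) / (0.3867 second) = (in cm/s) 144.3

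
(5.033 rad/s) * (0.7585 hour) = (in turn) 2187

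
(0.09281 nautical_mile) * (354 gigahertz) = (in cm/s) 6.085e+15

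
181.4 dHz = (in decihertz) 181.4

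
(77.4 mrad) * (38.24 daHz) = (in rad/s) 29.6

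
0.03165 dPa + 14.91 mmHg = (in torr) 14.91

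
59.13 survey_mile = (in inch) 3.746e+06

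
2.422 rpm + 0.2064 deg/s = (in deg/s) 14.74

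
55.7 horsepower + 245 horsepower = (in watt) 2.242e+05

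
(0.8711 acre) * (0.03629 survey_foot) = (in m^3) 38.99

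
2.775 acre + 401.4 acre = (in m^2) 1.636e+06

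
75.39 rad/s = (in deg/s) 4320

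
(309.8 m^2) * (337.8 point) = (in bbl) 232.2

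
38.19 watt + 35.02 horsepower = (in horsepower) 35.07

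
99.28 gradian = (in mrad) 1559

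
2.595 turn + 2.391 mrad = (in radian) 16.31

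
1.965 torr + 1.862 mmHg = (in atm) 0.005036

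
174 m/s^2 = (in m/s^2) 174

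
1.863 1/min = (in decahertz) 0.003105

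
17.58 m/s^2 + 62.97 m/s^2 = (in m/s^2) 80.55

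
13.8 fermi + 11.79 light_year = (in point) 3.162e+20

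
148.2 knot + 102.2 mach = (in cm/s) 3.488e+06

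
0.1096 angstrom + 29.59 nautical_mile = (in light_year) 5.792e-12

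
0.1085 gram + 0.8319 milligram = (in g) 0.1093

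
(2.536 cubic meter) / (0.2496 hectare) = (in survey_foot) 0.003333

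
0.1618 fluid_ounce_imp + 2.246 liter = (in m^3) 0.002251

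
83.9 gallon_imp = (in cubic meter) 0.3814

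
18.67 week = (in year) 0.3581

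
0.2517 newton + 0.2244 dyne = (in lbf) 0.05658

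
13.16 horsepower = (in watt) 9813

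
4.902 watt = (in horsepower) 0.006574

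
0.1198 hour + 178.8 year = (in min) 9.398e+07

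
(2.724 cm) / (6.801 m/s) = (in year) 1.27e-10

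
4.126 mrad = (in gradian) 0.2627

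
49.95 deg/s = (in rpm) 8.325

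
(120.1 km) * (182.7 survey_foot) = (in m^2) 6.688e+06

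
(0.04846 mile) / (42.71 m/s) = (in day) 2.113e-05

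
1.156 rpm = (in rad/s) 0.1211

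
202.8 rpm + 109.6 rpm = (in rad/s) 32.71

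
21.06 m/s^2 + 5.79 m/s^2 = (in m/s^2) 26.85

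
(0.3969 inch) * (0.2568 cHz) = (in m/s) 2.589e-05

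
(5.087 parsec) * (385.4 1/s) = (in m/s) 6.05e+19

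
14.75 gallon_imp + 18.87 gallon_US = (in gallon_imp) 30.46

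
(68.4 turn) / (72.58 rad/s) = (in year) 1.878e-07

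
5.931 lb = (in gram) 2690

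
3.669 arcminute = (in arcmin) 3.669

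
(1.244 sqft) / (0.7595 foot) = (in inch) 19.66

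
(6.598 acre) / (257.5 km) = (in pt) 293.9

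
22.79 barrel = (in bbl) 22.79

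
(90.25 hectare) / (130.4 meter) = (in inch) 2.725e+05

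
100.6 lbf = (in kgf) 45.63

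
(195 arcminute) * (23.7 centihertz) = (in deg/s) 0.7702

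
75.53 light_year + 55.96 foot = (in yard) 7.815e+17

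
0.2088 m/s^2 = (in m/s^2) 0.2088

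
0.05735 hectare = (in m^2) 573.5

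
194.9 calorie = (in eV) 5.09e+21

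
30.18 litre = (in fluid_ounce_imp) 1062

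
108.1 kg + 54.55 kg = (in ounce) 5737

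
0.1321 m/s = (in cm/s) 13.21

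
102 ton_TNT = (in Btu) 4.045e+08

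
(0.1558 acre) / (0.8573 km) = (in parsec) 2.383e-17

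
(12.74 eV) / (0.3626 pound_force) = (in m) 1.266e-18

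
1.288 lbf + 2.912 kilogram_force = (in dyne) 3.429e+06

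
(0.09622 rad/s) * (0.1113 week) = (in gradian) 4.123e+05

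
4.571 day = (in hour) 109.7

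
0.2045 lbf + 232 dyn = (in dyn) 9.12e+04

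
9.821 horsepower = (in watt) 7324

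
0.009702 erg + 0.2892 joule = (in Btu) 0.0002741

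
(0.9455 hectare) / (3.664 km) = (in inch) 101.6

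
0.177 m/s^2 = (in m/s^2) 0.177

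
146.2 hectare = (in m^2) 1.462e+06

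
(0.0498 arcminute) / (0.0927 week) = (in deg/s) 1.48e-08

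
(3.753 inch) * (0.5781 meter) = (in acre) 1.362e-05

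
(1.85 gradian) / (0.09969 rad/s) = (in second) 0.2915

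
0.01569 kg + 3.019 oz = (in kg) 0.1013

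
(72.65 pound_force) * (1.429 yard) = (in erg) 4.223e+09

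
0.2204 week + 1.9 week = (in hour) 356.2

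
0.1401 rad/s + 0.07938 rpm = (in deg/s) 8.503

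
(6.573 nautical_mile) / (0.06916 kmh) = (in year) 0.02009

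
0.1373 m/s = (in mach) 0.0004032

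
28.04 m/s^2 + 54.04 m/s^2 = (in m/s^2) 82.08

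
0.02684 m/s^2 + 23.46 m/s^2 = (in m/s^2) 23.49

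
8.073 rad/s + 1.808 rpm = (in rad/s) 8.262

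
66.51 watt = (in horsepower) 0.08919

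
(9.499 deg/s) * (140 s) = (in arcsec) 4.787e+06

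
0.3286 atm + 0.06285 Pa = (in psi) 4.829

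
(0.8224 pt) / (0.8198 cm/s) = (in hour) 9.83e-06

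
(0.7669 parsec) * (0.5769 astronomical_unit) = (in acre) 5.047e+23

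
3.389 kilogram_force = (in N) 33.23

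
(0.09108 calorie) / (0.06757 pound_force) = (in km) 0.001268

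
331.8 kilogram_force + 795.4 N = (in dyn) 4.049e+08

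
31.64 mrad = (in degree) 1.813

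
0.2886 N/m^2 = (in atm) 2.848e-06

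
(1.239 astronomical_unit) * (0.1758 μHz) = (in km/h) 1.173e+05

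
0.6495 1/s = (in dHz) 6.495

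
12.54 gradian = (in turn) 0.03135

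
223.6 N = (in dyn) 2.236e+07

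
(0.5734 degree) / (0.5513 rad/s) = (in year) 5.756e-10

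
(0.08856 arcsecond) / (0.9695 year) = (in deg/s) 8.046e-13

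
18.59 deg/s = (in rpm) 3.098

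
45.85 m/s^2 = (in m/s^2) 45.85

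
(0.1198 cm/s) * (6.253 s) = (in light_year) 7.918e-19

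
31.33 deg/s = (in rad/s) 0.5468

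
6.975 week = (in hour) 1172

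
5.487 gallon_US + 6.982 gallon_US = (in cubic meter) 0.0472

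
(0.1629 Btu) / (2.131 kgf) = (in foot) 26.98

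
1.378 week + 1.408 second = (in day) 9.646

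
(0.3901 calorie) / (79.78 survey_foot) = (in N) 0.06712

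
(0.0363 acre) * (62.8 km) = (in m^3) 9.225e+06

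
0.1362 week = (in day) 0.9534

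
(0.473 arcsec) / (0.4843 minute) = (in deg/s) 4.522e-06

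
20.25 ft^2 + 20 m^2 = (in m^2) 21.88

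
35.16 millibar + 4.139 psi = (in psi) 4.649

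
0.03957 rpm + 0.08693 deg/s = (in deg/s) 0.3243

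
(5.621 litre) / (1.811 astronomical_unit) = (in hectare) 2.075e-18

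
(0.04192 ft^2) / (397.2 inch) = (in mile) 2.399e-07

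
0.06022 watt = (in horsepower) 8.076e-05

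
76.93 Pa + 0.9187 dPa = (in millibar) 0.7702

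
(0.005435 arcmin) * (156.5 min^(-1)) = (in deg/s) 0.0002363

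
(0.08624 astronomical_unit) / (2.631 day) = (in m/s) 5.675e+04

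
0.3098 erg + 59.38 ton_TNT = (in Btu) 2.355e+08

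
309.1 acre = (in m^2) 1.251e+06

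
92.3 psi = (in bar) 6.364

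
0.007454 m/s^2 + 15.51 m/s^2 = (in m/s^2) 15.52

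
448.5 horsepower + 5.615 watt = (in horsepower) 448.5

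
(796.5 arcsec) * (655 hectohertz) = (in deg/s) 1.449e+04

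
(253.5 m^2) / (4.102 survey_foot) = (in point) 5.747e+05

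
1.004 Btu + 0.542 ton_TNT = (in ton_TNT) 0.542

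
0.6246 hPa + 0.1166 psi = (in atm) 0.008551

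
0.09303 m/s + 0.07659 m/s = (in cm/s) 16.96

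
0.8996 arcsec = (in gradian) 0.0002777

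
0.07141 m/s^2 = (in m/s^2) 0.07141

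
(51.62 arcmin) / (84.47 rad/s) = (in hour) 4.938e-08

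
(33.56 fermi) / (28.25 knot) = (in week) 3.818e-21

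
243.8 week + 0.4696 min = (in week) 243.8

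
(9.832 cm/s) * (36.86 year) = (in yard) 1.25e+08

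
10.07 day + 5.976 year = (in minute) 3.155e+06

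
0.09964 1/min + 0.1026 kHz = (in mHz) 1.026e+05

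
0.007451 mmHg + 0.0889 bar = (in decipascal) 8.891e+04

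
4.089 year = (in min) 2.149e+06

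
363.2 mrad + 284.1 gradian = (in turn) 0.7681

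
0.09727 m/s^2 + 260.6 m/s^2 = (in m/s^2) 260.7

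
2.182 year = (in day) 796.4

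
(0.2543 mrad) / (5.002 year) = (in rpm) 1.539e-11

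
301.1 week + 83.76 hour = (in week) 301.6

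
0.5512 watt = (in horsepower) 0.0007392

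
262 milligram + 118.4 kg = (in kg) 118.4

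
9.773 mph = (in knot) 8.493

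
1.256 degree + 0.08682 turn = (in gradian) 36.12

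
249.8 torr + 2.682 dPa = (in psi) 4.83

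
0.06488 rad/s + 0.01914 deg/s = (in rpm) 0.6227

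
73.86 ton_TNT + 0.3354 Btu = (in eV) 1.929e+30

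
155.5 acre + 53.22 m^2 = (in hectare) 62.93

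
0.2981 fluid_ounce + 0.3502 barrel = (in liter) 55.69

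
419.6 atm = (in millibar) 4.252e+05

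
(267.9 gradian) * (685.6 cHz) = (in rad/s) 28.85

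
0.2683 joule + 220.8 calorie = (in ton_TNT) 2.209e-07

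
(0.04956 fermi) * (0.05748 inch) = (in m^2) 7.236e-20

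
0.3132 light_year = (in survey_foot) 9.721e+15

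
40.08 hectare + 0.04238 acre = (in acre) 99.08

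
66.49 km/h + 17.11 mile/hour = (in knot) 50.77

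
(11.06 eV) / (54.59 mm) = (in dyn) 3.246e-12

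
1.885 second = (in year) 5.977e-08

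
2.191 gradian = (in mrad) 34.42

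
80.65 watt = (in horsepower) 0.1082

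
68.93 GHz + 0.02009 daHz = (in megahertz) 6.893e+04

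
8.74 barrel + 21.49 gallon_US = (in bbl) 9.252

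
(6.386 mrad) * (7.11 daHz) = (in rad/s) 0.454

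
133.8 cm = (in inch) 52.68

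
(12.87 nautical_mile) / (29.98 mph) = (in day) 0.02058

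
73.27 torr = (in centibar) 9.769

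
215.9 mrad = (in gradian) 13.74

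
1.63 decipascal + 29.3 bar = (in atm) 28.92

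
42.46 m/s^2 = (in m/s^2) 42.46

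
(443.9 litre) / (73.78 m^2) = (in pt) 17.05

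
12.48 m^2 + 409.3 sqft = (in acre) 0.01248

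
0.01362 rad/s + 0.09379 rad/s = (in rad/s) 0.1074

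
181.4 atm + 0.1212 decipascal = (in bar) 183.8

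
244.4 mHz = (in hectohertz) 0.002444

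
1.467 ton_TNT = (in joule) 6.138e+09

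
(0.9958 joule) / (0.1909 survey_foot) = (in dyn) 1.711e+06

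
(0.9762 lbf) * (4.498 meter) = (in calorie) 4.668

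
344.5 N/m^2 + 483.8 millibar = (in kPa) 48.72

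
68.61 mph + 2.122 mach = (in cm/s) 7.532e+04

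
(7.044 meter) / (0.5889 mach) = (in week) 5.808e-08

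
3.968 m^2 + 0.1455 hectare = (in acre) 0.3605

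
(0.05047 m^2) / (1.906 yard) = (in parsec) 9.385e-19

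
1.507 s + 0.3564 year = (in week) 18.58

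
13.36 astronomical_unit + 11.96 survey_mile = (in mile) 1.242e+09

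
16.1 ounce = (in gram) 456.4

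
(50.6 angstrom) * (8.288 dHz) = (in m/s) 4.194e-09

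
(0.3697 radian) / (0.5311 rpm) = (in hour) 0.001846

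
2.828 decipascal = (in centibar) 0.0002828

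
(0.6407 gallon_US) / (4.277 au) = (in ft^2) 4.08e-14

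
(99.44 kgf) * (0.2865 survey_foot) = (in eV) 5.315e+20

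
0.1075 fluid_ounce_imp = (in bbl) 1.921e-05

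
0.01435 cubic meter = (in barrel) 0.09026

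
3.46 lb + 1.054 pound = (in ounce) 72.22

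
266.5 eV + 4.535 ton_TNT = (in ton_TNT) 4.535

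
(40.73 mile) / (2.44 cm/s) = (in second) 2.686e+06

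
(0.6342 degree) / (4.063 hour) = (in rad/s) 7.568e-07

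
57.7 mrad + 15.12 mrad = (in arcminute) 250.3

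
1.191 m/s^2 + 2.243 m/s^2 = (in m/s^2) 3.434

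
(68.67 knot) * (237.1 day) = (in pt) 2.051e+12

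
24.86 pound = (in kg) 11.28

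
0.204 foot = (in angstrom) 6.218e+08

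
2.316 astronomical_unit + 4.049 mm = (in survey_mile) 2.153e+08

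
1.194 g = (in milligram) 1194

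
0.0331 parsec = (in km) 1.021e+12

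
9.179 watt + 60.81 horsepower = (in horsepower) 60.82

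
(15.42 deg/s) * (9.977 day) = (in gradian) 1.477e+07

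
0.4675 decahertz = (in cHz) 467.5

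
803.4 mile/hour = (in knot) 698.1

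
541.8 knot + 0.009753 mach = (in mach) 0.8283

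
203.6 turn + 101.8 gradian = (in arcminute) 4.403e+06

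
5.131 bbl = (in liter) 815.8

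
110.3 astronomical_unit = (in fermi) 1.65e+28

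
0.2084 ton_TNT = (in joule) 8.719e+08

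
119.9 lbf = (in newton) 533.3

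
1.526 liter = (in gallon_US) 0.4031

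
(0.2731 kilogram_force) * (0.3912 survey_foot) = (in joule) 0.3193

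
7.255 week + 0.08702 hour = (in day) 50.79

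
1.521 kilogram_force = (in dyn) 1.492e+06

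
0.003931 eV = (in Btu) 5.97e-25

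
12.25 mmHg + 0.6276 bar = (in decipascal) 6.439e+05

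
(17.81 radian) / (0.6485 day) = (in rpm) 0.003035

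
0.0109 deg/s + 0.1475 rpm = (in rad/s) 0.01564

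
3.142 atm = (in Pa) 3.184e+05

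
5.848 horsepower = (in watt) 4361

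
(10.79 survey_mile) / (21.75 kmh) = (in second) 2874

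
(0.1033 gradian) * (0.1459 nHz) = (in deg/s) 1.356e-11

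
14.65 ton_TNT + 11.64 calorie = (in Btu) 5.81e+07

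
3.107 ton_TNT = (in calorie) 3.107e+09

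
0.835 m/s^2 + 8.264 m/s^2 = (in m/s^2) 9.099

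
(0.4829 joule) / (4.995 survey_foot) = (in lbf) 0.0713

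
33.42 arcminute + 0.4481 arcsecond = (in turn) 0.001548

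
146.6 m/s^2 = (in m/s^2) 146.6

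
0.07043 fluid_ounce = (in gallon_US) 0.0005502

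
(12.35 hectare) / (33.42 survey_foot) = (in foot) 3.978e+04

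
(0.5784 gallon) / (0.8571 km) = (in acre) 6.312e-10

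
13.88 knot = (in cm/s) 714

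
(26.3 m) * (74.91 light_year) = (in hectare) 1.864e+15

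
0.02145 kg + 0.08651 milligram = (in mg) 2.145e+04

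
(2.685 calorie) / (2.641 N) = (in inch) 167.5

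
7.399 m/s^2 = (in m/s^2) 7.399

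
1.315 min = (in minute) 1.315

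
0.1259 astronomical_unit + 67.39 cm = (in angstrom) 1.883e+20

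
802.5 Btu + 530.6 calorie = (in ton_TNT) 0.0002029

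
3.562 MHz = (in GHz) 0.003562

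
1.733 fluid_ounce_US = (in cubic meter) 5.125e-05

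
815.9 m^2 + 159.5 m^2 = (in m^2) 975.4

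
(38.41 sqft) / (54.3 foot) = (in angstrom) 2.156e+09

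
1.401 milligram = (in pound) 3.089e-06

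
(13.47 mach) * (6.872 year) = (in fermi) 9.94e+26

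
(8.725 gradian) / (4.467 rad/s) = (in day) 3.551e-07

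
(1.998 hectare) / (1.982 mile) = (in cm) 626.4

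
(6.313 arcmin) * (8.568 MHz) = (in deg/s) 9.015e+05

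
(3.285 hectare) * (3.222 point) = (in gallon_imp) 8213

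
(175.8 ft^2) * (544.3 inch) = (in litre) 2.258e+05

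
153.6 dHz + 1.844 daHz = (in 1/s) 33.8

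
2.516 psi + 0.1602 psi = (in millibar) 184.5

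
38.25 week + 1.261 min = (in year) 0.7336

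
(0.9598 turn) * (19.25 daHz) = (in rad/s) 1161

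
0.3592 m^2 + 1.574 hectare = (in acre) 3.89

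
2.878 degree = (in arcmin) 172.7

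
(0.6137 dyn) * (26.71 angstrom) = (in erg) 1.639e-07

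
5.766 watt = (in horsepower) 0.007732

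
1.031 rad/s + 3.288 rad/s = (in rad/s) 4.319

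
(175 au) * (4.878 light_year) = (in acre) 2.985e+26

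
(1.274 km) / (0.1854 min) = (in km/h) 412.3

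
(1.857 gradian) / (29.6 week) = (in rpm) 1.556e-08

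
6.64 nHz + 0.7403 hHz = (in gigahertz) 7.403e-08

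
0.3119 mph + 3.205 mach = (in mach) 3.205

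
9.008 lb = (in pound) 9.008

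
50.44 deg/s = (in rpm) 8.407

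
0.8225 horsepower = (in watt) 613.3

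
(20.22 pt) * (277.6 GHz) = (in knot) 3.849e+09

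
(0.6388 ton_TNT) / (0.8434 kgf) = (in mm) 3.231e+11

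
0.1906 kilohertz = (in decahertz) 19.06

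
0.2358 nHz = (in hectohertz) 2.358e-12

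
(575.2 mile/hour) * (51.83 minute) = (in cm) 7.996e+07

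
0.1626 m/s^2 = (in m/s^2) 0.1626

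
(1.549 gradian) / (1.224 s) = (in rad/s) 0.01988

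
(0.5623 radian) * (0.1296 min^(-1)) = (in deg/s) 0.06959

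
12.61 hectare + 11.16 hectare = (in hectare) 23.77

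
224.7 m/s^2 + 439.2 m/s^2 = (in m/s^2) 663.9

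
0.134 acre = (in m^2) 542.3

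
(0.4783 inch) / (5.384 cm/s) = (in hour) 6.268e-05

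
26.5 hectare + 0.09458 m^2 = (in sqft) 2.852e+06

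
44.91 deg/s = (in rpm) 7.485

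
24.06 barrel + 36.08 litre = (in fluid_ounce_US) 1.306e+05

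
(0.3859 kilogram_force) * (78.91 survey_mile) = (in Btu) 455.5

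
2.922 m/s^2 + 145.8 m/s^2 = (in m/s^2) 148.7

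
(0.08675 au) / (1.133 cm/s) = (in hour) 3.182e+08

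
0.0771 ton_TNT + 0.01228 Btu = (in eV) 2.013e+27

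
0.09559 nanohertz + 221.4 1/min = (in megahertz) 3.69e-06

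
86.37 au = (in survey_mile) 8.029e+09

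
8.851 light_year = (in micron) 8.374e+22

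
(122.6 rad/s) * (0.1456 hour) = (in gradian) 4.091e+06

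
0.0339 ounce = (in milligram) 961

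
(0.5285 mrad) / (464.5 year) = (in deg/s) 2.067e-12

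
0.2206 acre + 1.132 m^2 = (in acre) 0.2209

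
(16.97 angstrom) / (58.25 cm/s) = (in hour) 8.093e-13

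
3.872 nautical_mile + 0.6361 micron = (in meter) 7171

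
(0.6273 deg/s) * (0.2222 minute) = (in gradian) 9.292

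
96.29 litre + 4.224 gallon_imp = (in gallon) 30.51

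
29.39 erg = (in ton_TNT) 7.024e-16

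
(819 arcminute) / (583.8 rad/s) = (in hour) 1.134e-07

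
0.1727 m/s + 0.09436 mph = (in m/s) 0.2149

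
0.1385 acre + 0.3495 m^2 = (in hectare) 0.05608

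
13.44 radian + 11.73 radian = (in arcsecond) 5.192e+06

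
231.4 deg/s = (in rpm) 38.57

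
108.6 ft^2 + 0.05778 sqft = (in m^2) 10.09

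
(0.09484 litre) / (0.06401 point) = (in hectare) 0.00042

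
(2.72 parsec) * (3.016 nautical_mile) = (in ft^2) 5.046e+21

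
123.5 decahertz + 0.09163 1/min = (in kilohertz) 1.235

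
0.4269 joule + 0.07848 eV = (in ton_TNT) 1.02e-10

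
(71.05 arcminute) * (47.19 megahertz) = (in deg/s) 5.588e+07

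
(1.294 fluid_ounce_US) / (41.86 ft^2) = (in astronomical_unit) 6.578e-17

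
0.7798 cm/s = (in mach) 2.29e-05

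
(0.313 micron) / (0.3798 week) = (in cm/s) 1.363e-10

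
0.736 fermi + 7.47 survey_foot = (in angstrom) 2.277e+10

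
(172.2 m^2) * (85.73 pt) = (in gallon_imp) 1146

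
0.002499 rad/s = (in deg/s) 0.1432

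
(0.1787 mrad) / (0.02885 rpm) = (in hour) 1.643e-05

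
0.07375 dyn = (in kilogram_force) 7.52e-08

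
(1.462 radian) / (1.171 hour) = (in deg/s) 0.01987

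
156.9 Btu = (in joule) 1.655e+05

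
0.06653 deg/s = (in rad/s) 0.001161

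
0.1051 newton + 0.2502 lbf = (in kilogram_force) 0.1242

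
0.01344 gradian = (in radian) 0.0002111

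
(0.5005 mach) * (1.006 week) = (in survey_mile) 6.443e+04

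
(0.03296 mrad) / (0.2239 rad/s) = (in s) 0.0001472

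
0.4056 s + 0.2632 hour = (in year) 3.006e-05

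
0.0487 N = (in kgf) 0.004966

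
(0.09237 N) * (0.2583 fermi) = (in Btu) 2.261e-20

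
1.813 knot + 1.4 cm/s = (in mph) 2.118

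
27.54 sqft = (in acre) 0.0006322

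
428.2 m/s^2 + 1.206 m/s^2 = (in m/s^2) 429.4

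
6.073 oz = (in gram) 172.2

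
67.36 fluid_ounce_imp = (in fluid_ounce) 64.72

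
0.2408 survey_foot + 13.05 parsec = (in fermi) 4.027e+32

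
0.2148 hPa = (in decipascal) 214.8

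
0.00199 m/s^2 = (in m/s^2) 0.00199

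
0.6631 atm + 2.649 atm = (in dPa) 3.356e+06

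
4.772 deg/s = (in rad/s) 0.08329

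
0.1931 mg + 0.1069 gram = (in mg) 107.1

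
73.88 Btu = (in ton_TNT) 1.863e-05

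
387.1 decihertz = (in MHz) 3.871e-05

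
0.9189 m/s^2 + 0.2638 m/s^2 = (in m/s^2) 1.183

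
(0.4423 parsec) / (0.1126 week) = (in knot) 3.896e+11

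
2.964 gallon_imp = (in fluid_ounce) 455.6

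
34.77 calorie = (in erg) 1.455e+09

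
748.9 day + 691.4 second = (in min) 1.078e+06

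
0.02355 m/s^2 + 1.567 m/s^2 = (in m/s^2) 1.591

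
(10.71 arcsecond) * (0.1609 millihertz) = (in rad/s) 8.354e-09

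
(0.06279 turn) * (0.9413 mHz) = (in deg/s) 0.02128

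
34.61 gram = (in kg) 0.03461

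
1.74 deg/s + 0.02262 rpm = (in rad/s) 0.03274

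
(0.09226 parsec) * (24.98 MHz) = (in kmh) 2.56e+23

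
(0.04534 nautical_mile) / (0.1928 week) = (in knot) 0.0014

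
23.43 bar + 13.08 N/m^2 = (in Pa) 2.343e+06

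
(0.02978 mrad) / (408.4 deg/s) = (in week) 6.908e-12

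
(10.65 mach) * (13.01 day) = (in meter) 4.076e+09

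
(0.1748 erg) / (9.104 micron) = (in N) 0.00192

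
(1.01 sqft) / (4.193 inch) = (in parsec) 2.855e-17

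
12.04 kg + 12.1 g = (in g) 1.205e+04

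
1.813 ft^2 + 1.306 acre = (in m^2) 5285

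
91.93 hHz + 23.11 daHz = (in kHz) 9.424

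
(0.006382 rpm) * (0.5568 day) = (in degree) 1842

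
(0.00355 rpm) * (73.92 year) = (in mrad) 8.666e+08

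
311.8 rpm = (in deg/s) 1871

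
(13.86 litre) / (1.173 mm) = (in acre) 0.00292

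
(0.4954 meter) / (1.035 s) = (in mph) 1.071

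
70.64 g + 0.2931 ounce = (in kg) 0.07895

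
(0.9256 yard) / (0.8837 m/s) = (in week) 1.584e-06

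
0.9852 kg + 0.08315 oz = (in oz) 34.84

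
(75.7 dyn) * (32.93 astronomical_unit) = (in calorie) 8.913e+08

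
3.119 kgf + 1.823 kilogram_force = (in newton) 48.46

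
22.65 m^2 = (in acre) 0.005597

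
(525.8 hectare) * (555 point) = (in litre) 1.029e+09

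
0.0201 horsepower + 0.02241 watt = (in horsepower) 0.02013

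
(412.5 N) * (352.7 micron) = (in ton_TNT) 3.477e-11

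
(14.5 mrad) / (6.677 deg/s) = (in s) 0.1244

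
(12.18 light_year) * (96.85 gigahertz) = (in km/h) 4.018e+28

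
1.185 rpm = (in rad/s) 0.1241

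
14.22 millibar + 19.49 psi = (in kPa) 135.8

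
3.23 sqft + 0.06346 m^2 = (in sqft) 3.913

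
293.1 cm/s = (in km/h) 10.55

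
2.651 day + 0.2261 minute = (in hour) 63.63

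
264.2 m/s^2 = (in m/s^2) 264.2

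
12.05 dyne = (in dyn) 12.05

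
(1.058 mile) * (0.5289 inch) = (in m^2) 22.87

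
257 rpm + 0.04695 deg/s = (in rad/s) 26.91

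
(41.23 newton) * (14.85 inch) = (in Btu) 0.01474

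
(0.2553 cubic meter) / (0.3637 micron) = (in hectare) 70.2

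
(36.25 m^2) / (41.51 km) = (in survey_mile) 5.426e-07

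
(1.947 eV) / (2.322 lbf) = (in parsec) 9.788e-37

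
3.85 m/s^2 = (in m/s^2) 3.85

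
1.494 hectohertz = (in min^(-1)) 8964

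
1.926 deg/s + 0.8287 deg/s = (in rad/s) 0.04808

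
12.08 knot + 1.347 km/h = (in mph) 14.74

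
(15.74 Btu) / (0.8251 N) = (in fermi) 2.013e+19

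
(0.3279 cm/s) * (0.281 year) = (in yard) 3.178e+04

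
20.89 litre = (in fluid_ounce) 706.4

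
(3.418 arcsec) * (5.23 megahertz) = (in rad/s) 86.67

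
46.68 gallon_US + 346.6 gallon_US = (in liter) 1489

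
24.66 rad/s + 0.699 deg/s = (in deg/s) 1414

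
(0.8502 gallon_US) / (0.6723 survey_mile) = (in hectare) 2.975e-10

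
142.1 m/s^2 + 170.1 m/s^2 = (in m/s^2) 312.2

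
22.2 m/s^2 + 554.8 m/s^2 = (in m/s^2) 577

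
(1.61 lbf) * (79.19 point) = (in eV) 1.249e+18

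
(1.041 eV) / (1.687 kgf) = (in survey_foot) 3.308e-20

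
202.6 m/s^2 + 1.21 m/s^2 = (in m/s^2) 203.8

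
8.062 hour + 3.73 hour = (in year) 0.001346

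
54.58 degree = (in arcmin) 3275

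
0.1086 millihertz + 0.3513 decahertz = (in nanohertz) 3.513e+09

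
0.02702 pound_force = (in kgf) 0.01226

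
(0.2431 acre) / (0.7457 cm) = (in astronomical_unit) 8.819e-07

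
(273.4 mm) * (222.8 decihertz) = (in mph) 13.63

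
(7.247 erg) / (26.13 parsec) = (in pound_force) 2.021e-25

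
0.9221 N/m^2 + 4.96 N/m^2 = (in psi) 0.0008531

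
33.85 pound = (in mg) 1.535e+07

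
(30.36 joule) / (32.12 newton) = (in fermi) 9.452e+14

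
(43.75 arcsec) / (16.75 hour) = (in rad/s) 3.518e-09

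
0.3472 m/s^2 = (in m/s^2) 0.3472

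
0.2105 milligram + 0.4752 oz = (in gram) 13.47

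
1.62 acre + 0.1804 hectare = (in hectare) 0.836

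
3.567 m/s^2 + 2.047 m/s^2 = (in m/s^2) 5.614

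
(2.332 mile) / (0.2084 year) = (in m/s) 0.000571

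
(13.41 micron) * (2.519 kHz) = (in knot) 0.06566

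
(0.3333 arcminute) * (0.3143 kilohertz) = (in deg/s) 1.746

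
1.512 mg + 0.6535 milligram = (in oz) 7.639e-05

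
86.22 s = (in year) 2.734e-06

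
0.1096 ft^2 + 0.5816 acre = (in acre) 0.5816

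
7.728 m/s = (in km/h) 27.82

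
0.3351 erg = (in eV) 2.092e+11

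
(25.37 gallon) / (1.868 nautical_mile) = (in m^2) 2.776e-05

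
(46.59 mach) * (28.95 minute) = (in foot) 9.041e+07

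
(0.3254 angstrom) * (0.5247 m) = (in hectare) 1.707e-15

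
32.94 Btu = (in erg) 3.475e+11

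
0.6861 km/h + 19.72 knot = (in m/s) 10.34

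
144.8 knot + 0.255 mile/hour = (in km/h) 268.6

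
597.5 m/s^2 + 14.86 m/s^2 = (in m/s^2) 612.4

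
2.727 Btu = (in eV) 1.796e+22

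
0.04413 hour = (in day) 0.001839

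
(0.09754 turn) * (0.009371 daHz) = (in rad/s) 0.05743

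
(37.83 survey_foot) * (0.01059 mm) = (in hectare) 1.221e-08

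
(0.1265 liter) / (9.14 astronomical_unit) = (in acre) 2.286e-20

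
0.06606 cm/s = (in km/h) 0.002378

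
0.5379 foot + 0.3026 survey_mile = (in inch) 1.918e+04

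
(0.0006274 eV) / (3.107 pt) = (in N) 9.171e-20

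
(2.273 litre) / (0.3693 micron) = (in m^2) 6155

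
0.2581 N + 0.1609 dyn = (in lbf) 0.05802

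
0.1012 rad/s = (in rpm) 0.9664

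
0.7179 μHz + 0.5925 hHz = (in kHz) 0.05925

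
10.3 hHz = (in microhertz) 1.03e+09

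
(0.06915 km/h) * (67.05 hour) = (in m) 4637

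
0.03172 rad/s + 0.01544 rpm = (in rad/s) 0.03334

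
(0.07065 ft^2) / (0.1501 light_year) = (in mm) 4.622e-15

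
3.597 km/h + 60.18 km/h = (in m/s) 17.72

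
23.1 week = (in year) 0.443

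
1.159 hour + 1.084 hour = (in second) 8075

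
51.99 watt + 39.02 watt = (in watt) 91.01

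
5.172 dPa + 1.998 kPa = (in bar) 0.01999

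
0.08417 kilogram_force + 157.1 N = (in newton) 157.9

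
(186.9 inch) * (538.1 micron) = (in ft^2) 0.0275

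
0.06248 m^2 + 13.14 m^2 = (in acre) 0.003262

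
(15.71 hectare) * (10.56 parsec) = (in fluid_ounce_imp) 1.802e+27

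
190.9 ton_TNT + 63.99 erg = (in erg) 7.987e+18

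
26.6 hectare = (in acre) 65.73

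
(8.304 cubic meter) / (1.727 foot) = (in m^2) 15.78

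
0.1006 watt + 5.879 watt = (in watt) 5.98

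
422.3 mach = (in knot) 2.795e+05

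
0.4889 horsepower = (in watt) 364.6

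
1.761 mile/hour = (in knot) 1.53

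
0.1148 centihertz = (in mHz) 1.148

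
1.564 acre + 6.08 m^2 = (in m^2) 6335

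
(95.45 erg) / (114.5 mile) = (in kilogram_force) 5.282e-12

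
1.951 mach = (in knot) 1291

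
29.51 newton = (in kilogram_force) 3.009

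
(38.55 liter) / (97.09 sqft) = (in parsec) 1.385e-19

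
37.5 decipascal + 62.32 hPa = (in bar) 0.06236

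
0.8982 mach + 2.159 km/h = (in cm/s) 3.064e+04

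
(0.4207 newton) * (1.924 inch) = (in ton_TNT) 4.914e-12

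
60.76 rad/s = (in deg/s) 3481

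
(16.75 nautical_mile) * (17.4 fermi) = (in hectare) 5.398e-14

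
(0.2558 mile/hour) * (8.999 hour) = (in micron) 3.705e+09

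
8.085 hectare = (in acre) 19.98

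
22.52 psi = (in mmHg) 1165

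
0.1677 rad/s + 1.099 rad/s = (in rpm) 12.1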